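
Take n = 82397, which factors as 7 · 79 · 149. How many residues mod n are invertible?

69264

φ(82397) = 82397 · (1 − 1/7) · (1 − 1/79) · (1 − 1/149)
       = 82397 · 69264/82397 = 69264.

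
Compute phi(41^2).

1640

φ(41^2) = 41^1·(41−1) = 41·40 = 1640.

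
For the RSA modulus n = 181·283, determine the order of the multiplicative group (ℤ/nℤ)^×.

φ(51223) = 51223 · (1 − 1/181) · (1 − 1/283)
       = 51223 · 50760/51223 = 50760.

50760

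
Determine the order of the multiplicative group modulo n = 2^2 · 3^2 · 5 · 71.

φ(12780) = 12780 · (1 − 1/2) · (1 − 1/3) · (1 − 1/5) · (1 − 1/71)
       = 12780 · 560/2130 = 3360.

3360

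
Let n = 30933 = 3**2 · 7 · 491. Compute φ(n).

17640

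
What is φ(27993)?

15120

27993 = 3 * 7 * 31 * 43.
φ(3) = 3 − 1 = 2.
φ(7) = 7 − 1 = 6.
φ(31) = 31 − 1 = 30.
φ(43) = 43 − 1 = 42.
φ(27993) = 2 × 6 × 30 × 42 = 15120.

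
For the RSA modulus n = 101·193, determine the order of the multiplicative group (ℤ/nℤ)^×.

19200

φ(101) = 101 − 1 = 100.
φ(193) = 193 − 1 = 192.
φ(19493) = 100 × 192 = 19200.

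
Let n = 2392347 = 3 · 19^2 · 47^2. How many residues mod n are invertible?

1478808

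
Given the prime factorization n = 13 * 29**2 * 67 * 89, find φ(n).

56593152

φ(13) = 13 − 1 = 12.
φ(29^2) = 29^2 − 29^1 = 841 − 29 = 812.
φ(67) = 67 − 1 = 66.
φ(89) = 89 − 1 = 88.
Multiply: 12 · 812 · 66 · 88 = 56593152.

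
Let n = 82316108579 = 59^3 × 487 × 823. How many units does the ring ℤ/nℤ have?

φ(59^3) = 59^3 − 59^2 = 205379 − 3481 = 201898.
φ(487) = 487 − 1 = 486.
φ(823) = 823 − 1 = 822.
φ(82316108579) = 201898 × 486 × 822 = 80656635816.

80656635816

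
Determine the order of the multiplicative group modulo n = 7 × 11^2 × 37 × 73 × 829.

φ(7) = 7 − 1 = 6.
φ(11^2) = 11^2 − 11^1 = 121 − 11 = 110.
φ(37) = 37 − 1 = 36.
φ(73) = 73 − 1 = 72.
φ(829) = 829 − 1 = 828.
Since φ is multiplicative, φ(1896542263) = 6 · 110 · 36 · 72 · 828 = 1416476160.

1416476160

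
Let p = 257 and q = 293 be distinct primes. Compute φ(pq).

74752

φ(75301) = 75301 · (1 − 1/257) · (1 − 1/293)
       = 75301 · 74752/75301 = 74752.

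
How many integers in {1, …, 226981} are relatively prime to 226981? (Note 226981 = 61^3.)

223260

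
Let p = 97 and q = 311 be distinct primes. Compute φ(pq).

29760

φ(97) = 97 − 1 = 96.
φ(311) = 311 − 1 = 310.
Since φ is multiplicative, φ(30167) = 96 · 310 = 29760.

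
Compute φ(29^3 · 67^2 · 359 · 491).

φ(19298321613449) = 19298321613449 · (1 − 1/29) · (1 − 1/67) · (1 − 1/359) · (1 − 1/491)
       = 19298321613449 · 324176160/342490667 = 18266354087520.

18266354087520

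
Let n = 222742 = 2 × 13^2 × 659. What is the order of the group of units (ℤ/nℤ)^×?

φ(222742) = 222742 · (1 − 1/2) · (1 − 1/13) · (1 − 1/659)
       = 222742 · 7896/17134 = 102648.

102648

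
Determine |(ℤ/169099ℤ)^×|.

First factor: 169099 = 7^3 · 17 · 29.
φ(169099) = 169099 · (1 − 1/7) · (1 − 1/17) · (1 − 1/29)
       = 169099 · 2688/3451 = 131712.

131712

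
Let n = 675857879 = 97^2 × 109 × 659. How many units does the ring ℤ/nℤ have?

φ(675857879) = 675857879 · (1 − 1/97) · (1 − 1/109) · (1 − 1/659)
       = 675857879 · 6822144/6967607 = 661747968.

661747968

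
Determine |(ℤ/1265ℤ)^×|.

Prime factorization: 1265 = 5 × 11 × 23.
φ(5) = 5 − 1 = 4.
φ(11) = 11 − 1 = 10.
φ(23) = 23 − 1 = 22.
Since φ is multiplicative, φ(1265) = 4 · 10 · 22 = 880.

880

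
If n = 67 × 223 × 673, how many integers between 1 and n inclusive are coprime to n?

φ(10055293) = 10055293 · (1 − 1/67) · (1 − 1/223) · (1 − 1/673)
       = 10055293 · 9846144/10055293 = 9846144.

9846144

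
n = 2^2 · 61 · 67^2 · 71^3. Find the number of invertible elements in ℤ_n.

187246936800

φ(392025644876) = 392025644876 · (1 − 1/2) · (1 − 1/61) · (1 − 1/67) · (1 − 1/71)
       = 392025644876 · 277200/580354 = 187246936800.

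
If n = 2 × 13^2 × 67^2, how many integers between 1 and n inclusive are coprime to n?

φ(1517282) = 1517282 · (1 − 1/2) · (1 − 1/13) · (1 − 1/67)
       = 1517282 · 792/1742 = 689832.

689832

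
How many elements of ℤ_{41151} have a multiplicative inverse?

23520

41151 = 3 * 11 * 29 * 43.
φ(41151) = 41151 · (1 − 1/3) · (1 − 1/11) · (1 − 1/29) · (1 − 1/43)
       = 41151 · 23520/41151 = 23520.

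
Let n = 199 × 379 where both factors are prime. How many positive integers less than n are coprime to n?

φ(199) = 199 − 1 = 198.
φ(379) = 379 − 1 = 378.
Since φ is multiplicative, φ(75421) = 198 · 378 = 74844.

74844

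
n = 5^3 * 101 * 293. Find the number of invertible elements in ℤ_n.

φ(5^3) = 5^2·(5−1) = 25·4 = 100.
φ(101) = 101 − 1 = 100.
φ(293) = 293 − 1 = 292.
Multiply: 100 · 100 · 292 = 2920000.

2920000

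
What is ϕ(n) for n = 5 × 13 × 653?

φ(5) = 5 − 1 = 4.
φ(13) = 13 − 1 = 12.
φ(653) = 653 − 1 = 652.
Multiply: 4 · 12 · 652 = 31296.

31296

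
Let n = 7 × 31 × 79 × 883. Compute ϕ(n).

φ(7) = 7 − 1 = 6.
φ(31) = 31 − 1 = 30.
φ(79) = 79 − 1 = 78.
φ(883) = 883 − 1 = 882.
Since φ is multiplicative, φ(15137269) = 6 · 30 · 78 · 882 = 12383280.

12383280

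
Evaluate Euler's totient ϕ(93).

60

Prime factorization: 93 = 3 · 31.
φ(93) = 93 · (1 − 1/3) · (1 − 1/31)
       = 93 · 60/93 = 60.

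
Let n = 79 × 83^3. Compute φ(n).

φ(45171173) = 45171173 · (1 − 1/79) · (1 − 1/83)
       = 45171173 · 6396/6557 = 44062044.

44062044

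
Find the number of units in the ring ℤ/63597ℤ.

63597 = 3 · 17 · 29 · 43.
φ(63597) = 63597 · (1 − 1/3) · (1 − 1/17) · (1 − 1/29) · (1 − 1/43)
       = 63597 · 37632/63597 = 37632.

37632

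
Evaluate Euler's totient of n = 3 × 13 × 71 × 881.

1478400

φ(2439489) = 2439489 · (1 − 1/3) · (1 − 1/13) · (1 − 1/71) · (1 − 1/881)
       = 2439489 · 1478400/2439489 = 1478400.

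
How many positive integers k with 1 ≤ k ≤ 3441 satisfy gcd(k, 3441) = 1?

2160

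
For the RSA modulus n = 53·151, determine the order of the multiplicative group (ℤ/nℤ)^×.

φ(n) = (p − 1)(q − 1) = (53−1)(151−1) = 52·150 = 7800.

7800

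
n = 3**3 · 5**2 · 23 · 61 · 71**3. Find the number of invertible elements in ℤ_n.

φ(3^3) = 3^3 − 3^2 = 27 − 9 = 18.
φ(5^2) = 5^1·(5−1) = 5·4 = 20.
φ(23) = 23 − 1 = 22.
φ(61) = 61 − 1 = 60.
φ(71^3) = 71^3 − 71^2 = 357911 − 5041 = 352870.
Multiply: 18 · 20 · 22 · 60 · 352870 = 167683824000.

167683824000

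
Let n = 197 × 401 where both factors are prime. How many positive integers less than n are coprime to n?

78400

For distinct primes, φ(pq) = (p−1)(q−1) = 196 × 400 = 78400.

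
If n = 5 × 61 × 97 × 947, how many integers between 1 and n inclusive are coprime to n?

φ(5) = 5 − 1 = 4.
φ(61) = 61 − 1 = 60.
φ(97) = 97 − 1 = 96.
φ(947) = 947 − 1 = 946.
φ(28016995) = 4 × 60 × 96 × 946 = 21795840.

21795840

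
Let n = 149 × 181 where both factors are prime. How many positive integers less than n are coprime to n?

φ(pq) = (p−1)(q−1) = 148 · 180 = 26640.

26640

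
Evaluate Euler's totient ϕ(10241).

Factor 10241: 10241 = 7^2 · 11 · 19.
φ(7^2) = 7^2 − 7^1 = 49 − 7 = 42.
φ(11) = 11 − 1 = 10.
φ(19) = 19 − 1 = 18.
Multiply: 42 · 10 · 18 = 7560.

7560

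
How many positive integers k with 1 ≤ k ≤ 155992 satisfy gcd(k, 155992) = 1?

First factor: 155992 = 2^3 * 17 * 31 * 37.
φ(155992) = 155992 · (1 − 1/2) · (1 − 1/17) · (1 − 1/31) · (1 − 1/37)
       = 155992 · 17280/38998 = 69120.

69120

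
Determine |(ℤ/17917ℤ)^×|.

First factor: 17917 = 19 × 23 × 41.
φ(19) = 19 − 1 = 18.
φ(23) = 23 − 1 = 22.
φ(41) = 41 − 1 = 40.
φ(17917) = 18 × 22 × 40 = 15840.

15840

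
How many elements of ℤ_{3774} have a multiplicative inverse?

Prime factorization: 3774 = 2 · 3 · 17 · 37.
φ(2) = 2 − 1 = 1.
φ(3) = 3 − 1 = 2.
φ(17) = 17 − 1 = 16.
φ(37) = 37 − 1 = 36.
φ(3774) = 1 × 2 × 16 × 36 = 1152.

1152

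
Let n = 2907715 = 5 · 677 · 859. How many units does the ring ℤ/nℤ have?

2320032

φ(2907715) = 2907715 · (1 − 1/5) · (1 − 1/677) · (1 − 1/859)
       = 2907715 · 2320032/2907715 = 2320032.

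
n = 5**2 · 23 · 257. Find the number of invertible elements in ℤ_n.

φ(5^2) = 5^2 − 5^1 = 25 − 5 = 20.
φ(23) = 23 − 1 = 22.
φ(257) = 257 − 1 = 256.
Multiply: 20 · 22 · 256 = 112640.

112640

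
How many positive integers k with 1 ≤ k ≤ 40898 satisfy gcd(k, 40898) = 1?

17160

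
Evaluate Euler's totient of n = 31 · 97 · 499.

1434240

φ(31) = 31 − 1 = 30.
φ(97) = 97 − 1 = 96.
φ(499) = 499 − 1 = 498.
Since φ is multiplicative, φ(1500493) = 30 · 96 · 498 = 1434240.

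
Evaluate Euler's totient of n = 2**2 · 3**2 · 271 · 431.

1393200

φ(2^2) = 2^1·(2−1) = 2·1 = 2.
φ(3^2) = 3^1·(3−1) = 3·2 = 6.
φ(271) = 271 − 1 = 270.
φ(431) = 431 − 1 = 430.
φ(4204836) = 2 × 6 × 270 × 430 = 1393200.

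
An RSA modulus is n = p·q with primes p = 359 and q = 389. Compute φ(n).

138904

φ(359) = 359 − 1 = 358.
φ(389) = 389 − 1 = 388.
φ(139651) = 358 × 388 = 138904.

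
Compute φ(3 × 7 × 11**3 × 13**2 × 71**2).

φ(23812267479) = 23812267479 · (1 − 1/3) · (1 − 1/7) · (1 − 1/11) · (1 − 1/13) · (1 − 1/71)
       = 23812267479 · 100800/213213 = 11257646400.

11257646400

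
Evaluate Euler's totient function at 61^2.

3660

φ(3721) = 3721 · (1 − 1/61)
       = 3721 · 60/61 = 3660.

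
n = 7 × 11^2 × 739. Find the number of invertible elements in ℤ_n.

φ(625933) = 625933 · (1 − 1/7) · (1 − 1/11) · (1 − 1/739)
       = 625933 · 44280/56903 = 487080.

487080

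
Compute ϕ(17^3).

φ(4913) = 4913 · (1 − 1/17)
       = 4913 · 16/17 = 4624.

4624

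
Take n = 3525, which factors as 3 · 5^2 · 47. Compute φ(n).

φ(3) = 3 − 1 = 2.
φ(5^2) = 5^1·(5−1) = 5·4 = 20.
φ(47) = 47 − 1 = 46.
Since φ is multiplicative, φ(3525) = 2 · 20 · 46 = 1840.

1840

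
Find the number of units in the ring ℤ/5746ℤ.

5746 = 2 · 13**2 · 17.
φ(2) = 2 − 1 = 1.
φ(13^2) = 13^1·(13−1) = 13·12 = 156.
φ(17) = 17 − 1 = 16.
Since φ is multiplicative, φ(5746) = 1 · 156 · 16 = 2496.

2496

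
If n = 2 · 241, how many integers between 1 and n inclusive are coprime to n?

φ(2) = 2 − 1 = 1.
φ(241) = 241 − 1 = 240.
Since φ is multiplicative, φ(482) = 1 · 240 = 240.

240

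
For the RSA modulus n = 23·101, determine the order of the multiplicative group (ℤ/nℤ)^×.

2200

φ(23) = 23 − 1 = 22.
φ(101) = 101 − 1 = 100.
Multiply: 22 · 100 = 2200.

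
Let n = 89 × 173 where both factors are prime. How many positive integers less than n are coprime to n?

15136

φ(n) = (p − 1)(q − 1) = (89−1)(173−1) = 88·172 = 15136.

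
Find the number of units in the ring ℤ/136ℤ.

136 = 2**3 × 17.
φ(2^3) = 2^2·(2−1) = 4·1 = 4.
φ(17) = 17 − 1 = 16.
Since φ is multiplicative, φ(136) = 4 · 16 = 64.

64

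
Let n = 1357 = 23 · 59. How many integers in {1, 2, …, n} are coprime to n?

φ(1357) = 1357 · (1 − 1/23) · (1 − 1/59)
       = 1357 · 1276/1357 = 1276.

1276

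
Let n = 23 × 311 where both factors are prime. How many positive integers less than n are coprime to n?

φ(23) = 23 − 1 = 22.
φ(311) = 311 − 1 = 310.
Since φ is multiplicative, φ(7153) = 22 · 310 = 6820.

6820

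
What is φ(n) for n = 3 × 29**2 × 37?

58464

φ(93351) = 93351 · (1 − 1/3) · (1 − 1/29) · (1 − 1/37)
       = 93351 · 2016/3219 = 58464.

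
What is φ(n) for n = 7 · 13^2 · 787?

735696

φ(7) = 7 − 1 = 6.
φ(13^2) = 13^1·(13−1) = 13·12 = 156.
φ(787) = 787 − 1 = 786.
Multiply: 6 · 156 · 786 = 735696.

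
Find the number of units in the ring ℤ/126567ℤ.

First factor: 126567 = 3^2 * 7^3 * 41.
φ(126567) = 126567 · (1 − 1/3) · (1 − 1/7) · (1 − 1/41)
       = 126567 · 480/861 = 70560.

70560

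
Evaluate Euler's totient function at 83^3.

564898

φ(571787) = 571787 · (1 − 1/83)
       = 571787 · 82/83 = 564898.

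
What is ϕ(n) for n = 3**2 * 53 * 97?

29952

φ(3^2) = 3^1·(3−1) = 3·2 = 6.
φ(53) = 53 − 1 = 52.
φ(97) = 97 − 1 = 96.
Multiply: 6 · 52 · 96 = 29952.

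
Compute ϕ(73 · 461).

φ(33653) = 33653 · (1 − 1/73) · (1 − 1/461)
       = 33653 · 33120/33653 = 33120.

33120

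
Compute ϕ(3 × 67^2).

8844

φ(3) = 3 − 1 = 2.
φ(67^2) = 67^1·(67−1) = 67·66 = 4422.
Multiply: 2 · 4422 = 8844.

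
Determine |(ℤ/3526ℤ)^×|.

First factor: 3526 = 2 · 41 · 43.
φ(2) = 2 − 1 = 1.
φ(41) = 41 − 1 = 40.
φ(43) = 43 − 1 = 42.
Multiply: 1 · 40 · 42 = 1680.

1680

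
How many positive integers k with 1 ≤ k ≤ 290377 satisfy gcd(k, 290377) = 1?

241920

Factor 290377: 290377 = 17 × 19 × 29 × 31.
φ(290377) = 290377 · (1 − 1/17) · (1 − 1/19) · (1 − 1/29) · (1 − 1/31)
       = 290377 · 241920/290377 = 241920.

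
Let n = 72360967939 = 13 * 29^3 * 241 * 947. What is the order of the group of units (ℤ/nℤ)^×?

64156055040

φ(72360967939) = 72360967939 · (1 − 1/13) · (1 − 1/29) · (1 − 1/241) · (1 − 1/947)
       = 72360967939 · 76285440/86041579 = 64156055040.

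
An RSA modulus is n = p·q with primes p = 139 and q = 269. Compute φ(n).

36984

φ(pq) = (p−1)(q−1) = 138 · 268 = 36984.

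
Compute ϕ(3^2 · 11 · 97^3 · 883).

47800730880

φ(79783135641) = 79783135641 · (1 − 1/3) · (1 − 1/11) · (1 − 1/97) · (1 − 1/883)
       = 79783135641 · 1693440/2826483 = 47800730880.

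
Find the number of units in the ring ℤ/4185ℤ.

Factor 4185: 4185 = 3^3 * 5 * 31.
φ(3^3) = 3^2·(3−1) = 9·2 = 18.
φ(5) = 5 − 1 = 4.
φ(31) = 31 − 1 = 30.
Multiply: 18 · 4 · 30 = 2160.

2160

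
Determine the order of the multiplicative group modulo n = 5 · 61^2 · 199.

2898720

φ(5) = 5 − 1 = 4.
φ(61^2) = 61^2 − 61^1 = 3721 − 61 = 3660.
φ(199) = 199 − 1 = 198.
φ(3702395) = 4 × 3660 × 198 = 2898720.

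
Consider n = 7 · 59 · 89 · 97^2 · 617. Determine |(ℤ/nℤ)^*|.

φ(7) = 7 − 1 = 6.
φ(59) = 59 − 1 = 58.
φ(89) = 89 − 1 = 88.
φ(97^2) = 97^2 − 97^1 = 9409 − 97 = 9312.
φ(617) = 617 − 1 = 616.
Multiply: 6 · 58 · 88 · 9312 · 616 = 175665143808.

175665143808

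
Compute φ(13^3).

φ(13^3) = 13^2·(13−1) = 169·12 = 2028.

2028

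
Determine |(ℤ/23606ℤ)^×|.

First factor: 23606 = 2 · 11 · 29 · 37.
φ(23606) = 23606 · (1 − 1/2) · (1 − 1/11) · (1 − 1/29) · (1 − 1/37)
       = 23606 · 10080/23606 = 10080.

10080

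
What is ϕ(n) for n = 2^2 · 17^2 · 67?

φ(77452) = 77452 · (1 − 1/2) · (1 − 1/17) · (1 − 1/67)
       = 77452 · 1056/2278 = 35904.

35904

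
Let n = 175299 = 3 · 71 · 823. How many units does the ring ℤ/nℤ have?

115080

φ(175299) = 175299 · (1 − 1/3) · (1 − 1/71) · (1 − 1/823)
       = 175299 · 115080/175299 = 115080.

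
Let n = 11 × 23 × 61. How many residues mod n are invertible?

φ(15433) = 15433 · (1 − 1/11) · (1 − 1/23) · (1 − 1/61)
       = 15433 · 13200/15433 = 13200.

13200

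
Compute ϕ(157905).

Prime factorization: 157905 = 3^2 * 5 * 11^2 * 29.
φ(3^2) = 3^1·(3−1) = 3·2 = 6.
φ(5) = 5 − 1 = 4.
φ(11^2) = 11^1·(11−1) = 11·10 = 110.
φ(29) = 29 − 1 = 28.
φ(157905) = 6 × 4 × 110 × 28 = 73920.

73920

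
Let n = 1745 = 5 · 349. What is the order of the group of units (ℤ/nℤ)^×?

φ(1745) = 1745 · (1 − 1/5) · (1 − 1/349)
       = 1745 · 1392/1745 = 1392.

1392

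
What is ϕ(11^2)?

110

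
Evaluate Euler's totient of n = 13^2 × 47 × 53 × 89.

φ(37467131) = 37467131 · (1 − 1/13) · (1 − 1/47) · (1 − 1/53) · (1 − 1/89)
       = 37467131 · 2525952/2882087 = 32837376.

32837376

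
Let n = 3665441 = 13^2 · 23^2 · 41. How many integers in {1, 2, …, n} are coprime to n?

φ(13^2) = 13^2 − 13^1 = 169 − 13 = 156.
φ(23^2) = 23^1·(23−1) = 23·22 = 506.
φ(41) = 41 − 1 = 40.
φ(3665441) = 156 × 506 × 40 = 3157440.

3157440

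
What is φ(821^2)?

φ(674041) = 674041 · (1 − 1/821)
       = 674041 · 820/821 = 673220.

673220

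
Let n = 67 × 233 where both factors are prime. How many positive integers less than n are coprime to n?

φ(n) = (p − 1)(q − 1) = (67−1)(233−1) = 66·232 = 15312.

15312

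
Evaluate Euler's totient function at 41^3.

φ(41^3) = 41^3 − 41^2 = 68921 − 1681 = 67240.

67240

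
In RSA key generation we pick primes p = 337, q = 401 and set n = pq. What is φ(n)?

φ(n) = (p − 1)(q − 1) = (337−1)(401−1) = 336·400 = 134400.

134400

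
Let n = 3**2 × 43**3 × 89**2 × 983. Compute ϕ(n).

3583617250752

φ(3^2) = 3^2 − 3^1 = 9 − 3 = 6.
φ(43^3) = 43^3 − 43^2 = 79507 − 1849 = 77658.
φ(89^2) = 89^1·(89−1) = 89·88 = 7832.
φ(983) = 983 − 1 = 982.
φ(5571618956109) = 6 × 77658 × 7832 × 982 = 3583617250752.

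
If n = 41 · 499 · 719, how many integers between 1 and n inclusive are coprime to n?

14302560

φ(41) = 41 − 1 = 40.
φ(499) = 499 − 1 = 498.
φ(719) = 719 − 1 = 718.
Since φ is multiplicative, φ(14710021) = 40 · 498 · 718 = 14302560.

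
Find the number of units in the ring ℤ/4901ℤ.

4901 = 13**2 · 29.
φ(4901) = 4901 · (1 − 1/13) · (1 − 1/29)
       = 4901 · 336/377 = 4368.

4368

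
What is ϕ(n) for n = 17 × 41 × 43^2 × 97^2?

10763182080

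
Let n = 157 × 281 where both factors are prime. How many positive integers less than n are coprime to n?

φ(44117) = 44117 · (1 − 1/157) · (1 − 1/281)
       = 44117 · 43680/44117 = 43680.

43680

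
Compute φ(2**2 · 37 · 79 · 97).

539136

φ(1134124) = 1134124 · (1 − 1/2) · (1 − 1/37) · (1 − 1/79) · (1 − 1/97)
       = 1134124 · 269568/567062 = 539136.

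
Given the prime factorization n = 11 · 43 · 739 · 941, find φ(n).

φ(11) = 11 − 1 = 10.
φ(43) = 43 − 1 = 42.
φ(739) = 739 − 1 = 738.
φ(941) = 941 − 1 = 940.
Multiply: 10 · 42 · 738 · 940 = 291362400.

291362400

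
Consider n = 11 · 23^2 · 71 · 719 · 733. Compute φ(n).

186159019200

φ(11) = 11 − 1 = 10.
φ(23^2) = 23^2 − 23^1 = 529 − 23 = 506.
φ(71) = 71 − 1 = 70.
φ(719) = 719 − 1 = 718.
φ(733) = 733 − 1 = 732.
Multiply: 10 · 506 · 70 · 718 · 732 = 186159019200.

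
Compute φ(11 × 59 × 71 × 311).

12586000

φ(11) = 11 − 1 = 10.
φ(59) = 59 − 1 = 58.
φ(71) = 71 − 1 = 70.
φ(311) = 311 − 1 = 310.
φ(14330569) = 10 × 58 × 70 × 310 = 12586000.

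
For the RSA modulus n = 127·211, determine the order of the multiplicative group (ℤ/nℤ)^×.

For distinct primes, φ(pq) = (p−1)(q−1) = 126 × 210 = 26460.

26460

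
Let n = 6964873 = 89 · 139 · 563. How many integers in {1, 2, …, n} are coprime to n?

φ(89) = 89 − 1 = 88.
φ(139) = 139 − 1 = 138.
φ(563) = 563 − 1 = 562.
Multiply: 88 · 138 · 562 = 6824928.

6824928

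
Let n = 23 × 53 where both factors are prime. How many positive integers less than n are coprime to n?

φ(n) = (p − 1)(q − 1) = (23−1)(53−1) = 22·52 = 1144.

1144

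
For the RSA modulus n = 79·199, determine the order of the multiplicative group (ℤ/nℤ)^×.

φ(15721) = 15721 · (1 − 1/79) · (1 − 1/199)
       = 15721 · 15444/15721 = 15444.

15444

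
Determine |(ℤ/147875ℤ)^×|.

147875 = 5^3 · 7 · 13^2.
φ(147875) = 147875 · (1 − 1/5) · (1 − 1/7) · (1 − 1/13)
       = 147875 · 288/455 = 93600.

93600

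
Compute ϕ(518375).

336000

Prime factorization: 518375 = 5^3 · 11 · 13 · 29.
φ(518375) = 518375 · (1 − 1/5) · (1 − 1/11) · (1 − 1/13) · (1 − 1/29)
       = 518375 · 13440/20735 = 336000.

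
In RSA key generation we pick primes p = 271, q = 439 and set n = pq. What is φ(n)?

118260

For distinct primes, φ(pq) = (p−1)(q−1) = 270 × 438 = 118260.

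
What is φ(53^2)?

φ(53^2) = 53^1·(53−1) = 53·52 = 2756.

2756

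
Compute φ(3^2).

6

φ(9) = 9 · (1 − 1/3)
       = 9 · 2/3 = 6.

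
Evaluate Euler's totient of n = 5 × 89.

352

φ(5) = 5 − 1 = 4.
φ(89) = 89 − 1 = 88.
φ(445) = 4 × 88 = 352.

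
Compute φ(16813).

14784

Prime factorization: 16813 = 17 * 23 * 43.
φ(16813) = 16813 · (1 − 1/17) · (1 − 1/23) · (1 − 1/43)
       = 16813 · 14784/16813 = 14784.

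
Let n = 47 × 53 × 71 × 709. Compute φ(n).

φ(47) = 47 − 1 = 46.
φ(53) = 53 − 1 = 52.
φ(71) = 71 − 1 = 70.
φ(709) = 709 − 1 = 708.
Since φ is multiplicative, φ(125394449) = 46 · 52 · 70 · 708 = 118547520.

118547520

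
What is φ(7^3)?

294

φ(343) = 343 · (1 − 1/7)
       = 343 · 6/7 = 294.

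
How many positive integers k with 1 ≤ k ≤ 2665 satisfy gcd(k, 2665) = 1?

1920

First factor: 2665 = 5 · 13 · 41.
φ(2665) = 2665 · (1 − 1/5) · (1 − 1/13) · (1 − 1/41)
       = 2665 · 1920/2665 = 1920.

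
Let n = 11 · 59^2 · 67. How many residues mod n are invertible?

2258520

φ(2565497) = 2565497 · (1 − 1/11) · (1 − 1/59) · (1 − 1/67)
       = 2565497 · 38280/43483 = 2258520.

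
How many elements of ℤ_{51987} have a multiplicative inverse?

Factor 51987: 51987 = 3 * 13 * 31 * 43.
φ(3) = 3 − 1 = 2.
φ(13) = 13 − 1 = 12.
φ(31) = 31 − 1 = 30.
φ(43) = 43 − 1 = 42.
Since φ is multiplicative, φ(51987) = 2 · 12 · 30 · 42 = 30240.

30240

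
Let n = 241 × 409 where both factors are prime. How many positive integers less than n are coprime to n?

97920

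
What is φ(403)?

Factor 403: 403 = 13 · 31.
φ(403) = 403 · (1 − 1/13) · (1 − 1/31)
       = 403 · 360/403 = 360.

360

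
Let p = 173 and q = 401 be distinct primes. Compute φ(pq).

68800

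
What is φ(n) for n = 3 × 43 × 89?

7392

φ(3) = 3 − 1 = 2.
φ(43) = 43 − 1 = 42.
φ(89) = 89 − 1 = 88.
φ(11481) = 2 × 42 × 88 = 7392.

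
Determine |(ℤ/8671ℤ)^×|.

7392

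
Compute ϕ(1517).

1440

Prime factorization: 1517 = 37 · 41.
φ(1517) = 1517 · (1 − 1/37) · (1 − 1/41)
       = 1517 · 1440/1517 = 1440.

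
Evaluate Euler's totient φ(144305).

90720

First factor: 144305 = 5 · 7^2 · 19 · 31.
φ(5) = 5 − 1 = 4.
φ(7^2) = 7^2 − 7^1 = 49 − 7 = 42.
φ(19) = 19 − 1 = 18.
φ(31) = 31 − 1 = 30.
Since φ is multiplicative, φ(144305) = 4 · 42 · 18 · 30 = 90720.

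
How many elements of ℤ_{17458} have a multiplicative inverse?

7056

First factor: 17458 = 2 * 7 * 29 * 43.
φ(17458) = 17458 · (1 − 1/2) · (1 − 1/7) · (1 − 1/29) · (1 − 1/43)
       = 17458 · 7056/17458 = 7056.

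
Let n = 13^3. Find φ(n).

2028

φ(13^3) = 13^2·(13−1) = 169·12 = 2028.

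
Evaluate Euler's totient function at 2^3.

4

φ(2^3) = 2^2·(2−1) = 4·1 = 4.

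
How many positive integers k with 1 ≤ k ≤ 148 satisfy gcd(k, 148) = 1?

72

148 = 2^2 · 37.
φ(148) = 148 · (1 − 1/2) · (1 − 1/37)
       = 148 · 36/74 = 72.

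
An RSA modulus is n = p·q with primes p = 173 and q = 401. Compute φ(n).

φ(pq) = (p−1)(q−1) = 172 · 400 = 68800.

68800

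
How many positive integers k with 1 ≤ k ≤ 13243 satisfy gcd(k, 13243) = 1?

11520

First factor: 13243 = 17 × 19 × 41.
φ(13243) = 13243 · (1 − 1/17) · (1 − 1/19) · (1 − 1/41)
       = 13243 · 11520/13243 = 11520.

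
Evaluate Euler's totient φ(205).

160

Factor 205: 205 = 5 × 41.
φ(205) = 205 · (1 − 1/5) · (1 − 1/41)
       = 205 · 160/205 = 160.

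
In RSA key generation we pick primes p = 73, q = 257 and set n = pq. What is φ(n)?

18432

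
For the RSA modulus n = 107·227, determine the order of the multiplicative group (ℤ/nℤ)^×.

For distinct primes, φ(pq) = (p−1)(q−1) = 106 × 226 = 23956.

23956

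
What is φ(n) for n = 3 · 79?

φ(3) = 3 − 1 = 2.
φ(79) = 79 − 1 = 78.
Since φ is multiplicative, φ(237) = 2 · 78 = 156.

156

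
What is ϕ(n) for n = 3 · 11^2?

220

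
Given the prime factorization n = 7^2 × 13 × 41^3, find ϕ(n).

33888960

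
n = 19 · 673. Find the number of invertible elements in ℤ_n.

12096

φ(19) = 19 − 1 = 18.
φ(673) = 673 − 1 = 672.
φ(12787) = 18 × 672 = 12096.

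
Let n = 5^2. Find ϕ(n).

20

φ(25) = 25 · (1 − 1/5)
       = 25 · 4/5 = 20.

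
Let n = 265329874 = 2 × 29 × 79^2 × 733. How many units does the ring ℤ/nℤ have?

126296352

φ(2) = 2 − 1 = 1.
φ(29) = 29 − 1 = 28.
φ(79^2) = 79^1·(79−1) = 79·78 = 6162.
φ(733) = 733 − 1 = 732.
φ(265329874) = 1 × 28 × 6162 × 732 = 126296352.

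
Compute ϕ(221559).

123552

Factor 221559: 221559 = 3 · 13^2 · 19 · 23.
φ(3) = 3 − 1 = 2.
φ(13^2) = 13^2 − 13^1 = 169 − 13 = 156.
φ(19) = 19 − 1 = 18.
φ(23) = 23 − 1 = 22.
φ(221559) = 2 × 156 × 18 × 22 = 123552.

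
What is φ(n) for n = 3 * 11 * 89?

1760

φ(2937) = 2937 · (1 − 1/3) · (1 − 1/11) · (1 − 1/89)
       = 2937 · 1760/2937 = 1760.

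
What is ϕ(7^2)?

φ(7^2) = 7^1·(7−1) = 7·6 = 42.

42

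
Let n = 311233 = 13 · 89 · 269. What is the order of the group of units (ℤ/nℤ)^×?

283008

φ(311233) = 311233 · (1 − 1/13) · (1 − 1/89) · (1 − 1/269)
       = 311233 · 283008/311233 = 283008.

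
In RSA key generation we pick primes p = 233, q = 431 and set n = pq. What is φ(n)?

99760

For distinct primes, φ(pq) = (p−1)(q−1) = 232 × 430 = 99760.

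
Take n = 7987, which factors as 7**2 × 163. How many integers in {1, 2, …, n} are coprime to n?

6804

φ(7^2) = 7^2 − 7^1 = 49 − 7 = 42.
φ(163) = 163 − 1 = 162.
Since φ is multiplicative, φ(7987) = 42 · 162 = 6804.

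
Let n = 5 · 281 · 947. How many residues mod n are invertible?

1059520

φ(1330535) = 1330535 · (1 − 1/5) · (1 − 1/281) · (1 − 1/947)
       = 1330535 · 1059520/1330535 = 1059520.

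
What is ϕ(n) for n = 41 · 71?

2800

φ(41) = 41 − 1 = 40.
φ(71) = 71 − 1 = 70.
Since φ is multiplicative, φ(2911) = 40 · 70 = 2800.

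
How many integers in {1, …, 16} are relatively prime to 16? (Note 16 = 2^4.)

8

φ(16) = 16 · (1 − 1/2)
       = 16 · 1/2 = 8.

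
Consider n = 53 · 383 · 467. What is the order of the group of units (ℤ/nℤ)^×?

φ(53) = 53 − 1 = 52.
φ(383) = 383 − 1 = 382.
φ(467) = 467 − 1 = 466.
Multiply: 52 · 382 · 466 = 9256624.

9256624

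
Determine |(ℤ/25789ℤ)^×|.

First factor: 25789 = 17 × 37 × 41.
φ(25789) = 25789 · (1 − 1/17) · (1 − 1/37) · (1 − 1/41)
       = 25789 · 23040/25789 = 23040.

23040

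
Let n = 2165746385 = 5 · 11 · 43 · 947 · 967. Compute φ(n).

1535244480

φ(5) = 5 − 1 = 4.
φ(11) = 11 − 1 = 10.
φ(43) = 43 − 1 = 42.
φ(947) = 947 − 1 = 946.
φ(967) = 967 − 1 = 966.
Multiply: 4 · 10 · 42 · 946 · 966 = 1535244480.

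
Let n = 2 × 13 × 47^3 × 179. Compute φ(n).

217047504

φ(2) = 2 − 1 = 1.
φ(13) = 13 − 1 = 12.
φ(47^3) = 47^3 − 47^2 = 103823 − 2209 = 101614.
φ(179) = 179 − 1 = 178.
φ(483192242) = 1 × 12 × 101614 × 178 = 217047504.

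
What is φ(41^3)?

φ(41^3) = 41^2·(41−1) = 1681·40 = 67240.

67240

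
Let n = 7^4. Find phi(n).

2058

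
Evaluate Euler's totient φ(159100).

Prime factorization: 159100 = 2^2 · 5^2 · 37 · 43.
φ(2^2) = 2^1·(2−1) = 2·1 = 2.
φ(5^2) = 5^2 − 5^1 = 25 − 5 = 20.
φ(37) = 37 − 1 = 36.
φ(43) = 43 − 1 = 42.
φ(159100) = 2 × 20 × 36 × 42 = 60480.

60480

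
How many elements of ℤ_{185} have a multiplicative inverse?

144

185 = 5 * 37.
φ(185) = 185 · (1 − 1/5) · (1 − 1/37)
       = 185 · 144/185 = 144.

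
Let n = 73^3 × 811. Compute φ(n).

310787280

φ(73^3) = 73^3 − 73^2 = 389017 − 5329 = 383688.
φ(811) = 811 − 1 = 810.
Multiply: 383688 · 810 = 310787280.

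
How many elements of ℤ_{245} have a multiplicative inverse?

168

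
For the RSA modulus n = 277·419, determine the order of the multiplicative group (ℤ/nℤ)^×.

φ(pq) = (p−1)(q−1) = 276 · 418 = 115368.

115368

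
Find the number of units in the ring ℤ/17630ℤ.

6720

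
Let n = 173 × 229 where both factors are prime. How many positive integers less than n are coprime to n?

39216

For distinct primes, φ(pq) = (p−1)(q−1) = 172 × 228 = 39216.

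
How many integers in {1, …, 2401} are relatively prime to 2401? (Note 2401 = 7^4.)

φ(2401) = 2401 · (1 − 1/7)
       = 2401 · 6/7 = 2058.

2058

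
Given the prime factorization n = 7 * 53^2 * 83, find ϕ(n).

1355952

φ(7) = 7 − 1 = 6.
φ(53^2) = 53^1·(53−1) = 53·52 = 2756.
φ(83) = 83 − 1 = 82.
Since φ is multiplicative, φ(1632029) = 6 · 2756 · 82 = 1355952.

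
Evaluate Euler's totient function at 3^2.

6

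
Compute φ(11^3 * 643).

φ(855833) = 855833 · (1 − 1/11) · (1 − 1/643)
       = 855833 · 6420/7073 = 776820.

776820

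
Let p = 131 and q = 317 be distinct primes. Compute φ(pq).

φ(n) = (p − 1)(q − 1) = (131−1)(317−1) = 130·316 = 41080.

41080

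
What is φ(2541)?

First factor: 2541 = 3 × 7 × 11^2.
φ(2541) = 2541 · (1 − 1/3) · (1 − 1/7) · (1 − 1/11)
       = 2541 · 120/231 = 1320.

1320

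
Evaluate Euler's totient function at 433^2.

187056

φ(433^2) = 433^2 − 433^1 = 187489 − 433 = 187056.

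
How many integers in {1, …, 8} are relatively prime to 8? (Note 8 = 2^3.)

φ(8) = 8 · (1 − 1/2)
       = 8 · 1/2 = 4.

4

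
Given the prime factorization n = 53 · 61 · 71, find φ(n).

218400

φ(229543) = 229543 · (1 − 1/53) · (1 − 1/61) · (1 − 1/71)
       = 229543 · 218400/229543 = 218400.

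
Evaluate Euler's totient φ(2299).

Factor 2299: 2299 = 11^2 · 19.
φ(11^2) = 11^1·(11−1) = 11·10 = 110.
φ(19) = 19 − 1 = 18.
φ(2299) = 110 × 18 = 1980.

1980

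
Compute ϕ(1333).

First factor: 1333 = 31 · 43.
φ(1333) = 1333 · (1 − 1/31) · (1 − 1/43)
       = 1333 · 1260/1333 = 1260.

1260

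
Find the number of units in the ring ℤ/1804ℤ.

800

Factor 1804: 1804 = 2^2 * 11 * 41.
φ(1804) = 1804 · (1 − 1/2) · (1 − 1/11) · (1 − 1/41)
       = 1804 · 400/902 = 800.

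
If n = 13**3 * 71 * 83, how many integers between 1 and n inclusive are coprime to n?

φ(13^3) = 13^2·(13−1) = 169·12 = 2028.
φ(71) = 71 − 1 = 70.
φ(83) = 83 − 1 = 82.
φ(12946921) = 2028 × 70 × 82 = 11640720.

11640720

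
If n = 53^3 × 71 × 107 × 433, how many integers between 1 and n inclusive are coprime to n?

φ(489731040377) = 489731040377 · (1 − 1/53) · (1 − 1/71) · (1 − 1/107) · (1 − 1/433)
       = 489731040377 · 166682880/174343553 = 468212209920.

468212209920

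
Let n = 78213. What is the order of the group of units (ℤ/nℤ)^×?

48720

Prime factorization: 78213 = 3 · 29^2 · 31.
φ(78213) = 78213 · (1 − 1/3) · (1 − 1/29) · (1 − 1/31)
       = 78213 · 1680/2697 = 48720.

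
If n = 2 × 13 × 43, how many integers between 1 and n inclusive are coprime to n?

504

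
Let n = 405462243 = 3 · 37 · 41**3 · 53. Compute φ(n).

251746560

φ(405462243) = 405462243 · (1 − 1/3) · (1 − 1/37) · (1 − 1/41) · (1 − 1/53)
       = 405462243 · 149760/241203 = 251746560.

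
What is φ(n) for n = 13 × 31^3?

φ(13) = 13 − 1 = 12.
φ(31^3) = 31^3 − 31^2 = 29791 − 961 = 28830.
Multiply: 12 · 28830 = 345960.

345960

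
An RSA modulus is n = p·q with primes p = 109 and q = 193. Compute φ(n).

20736

φ(n) = (p − 1)(q − 1) = (109−1)(193−1) = 108·192 = 20736.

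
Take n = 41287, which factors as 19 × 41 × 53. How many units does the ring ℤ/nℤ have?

φ(41287) = 41287 · (1 − 1/19) · (1 − 1/41) · (1 − 1/53)
       = 41287 · 37440/41287 = 37440.

37440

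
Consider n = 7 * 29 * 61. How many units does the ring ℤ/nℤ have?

10080

φ(7) = 7 − 1 = 6.
φ(29) = 29 − 1 = 28.
φ(61) = 61 − 1 = 60.
Multiply: 6 · 28 · 60 = 10080.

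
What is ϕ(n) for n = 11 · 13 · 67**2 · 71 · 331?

φ(11) = 11 − 1 = 10.
φ(13) = 13 − 1 = 12.
φ(67^2) = 67^2 − 67^1 = 4489 − 67 = 4422.
φ(71) = 71 − 1 = 70.
φ(331) = 331 − 1 = 330.
φ(15085926427) = 10 × 12 × 4422 × 70 × 330 = 12257784000.

12257784000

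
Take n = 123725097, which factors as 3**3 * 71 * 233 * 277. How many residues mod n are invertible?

80680320

φ(123725097) = 123725097 · (1 − 1/3) · (1 − 1/71) · (1 − 1/233) · (1 − 1/277)
       = 123725097 · 8964480/13747233 = 80680320.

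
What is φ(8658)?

Prime factorization: 8658 = 2 × 3^2 × 13 × 37.
φ(2) = 2 − 1 = 1.
φ(3^2) = 3^2 − 3^1 = 9 − 3 = 6.
φ(13) = 13 − 1 = 12.
φ(37) = 37 − 1 = 36.
φ(8658) = 1 × 6 × 12 × 36 = 2592.

2592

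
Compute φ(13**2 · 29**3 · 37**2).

φ(13^2) = 13^2 − 13^1 = 169 − 13 = 156.
φ(29^3) = 29^2·(29−1) = 841·28 = 23548.
φ(37^2) = 37^1·(37−1) = 37·36 = 1332.
Multiply: 156 · 23548 · 1332 = 4893086016.

4893086016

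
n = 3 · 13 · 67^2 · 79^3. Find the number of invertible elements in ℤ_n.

φ(3) = 3 − 1 = 2.
φ(13) = 13 − 1 = 12.
φ(67^2) = 67^1·(67−1) = 67·66 = 4422.
φ(79^3) = 79^3 − 79^2 = 493039 − 6241 = 486798.
φ(86316830769) = 2 × 12 × 4422 × 486798 = 51662898144.

51662898144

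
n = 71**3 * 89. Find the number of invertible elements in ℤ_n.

φ(71^3) = 71^2·(71−1) = 5041·70 = 352870.
φ(89) = 89 − 1 = 88.
Since φ is multiplicative, φ(31854079) = 352870 · 88 = 31052560.

31052560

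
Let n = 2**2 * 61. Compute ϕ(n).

φ(244) = 244 · (1 − 1/2) · (1 − 1/61)
       = 244 · 60/122 = 120.

120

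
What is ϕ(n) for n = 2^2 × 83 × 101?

φ(2^2) = 2^1·(2−1) = 2·1 = 2.
φ(83) = 83 − 1 = 82.
φ(101) = 101 − 1 = 100.
Multiply: 2 · 82 · 100 = 16400.

16400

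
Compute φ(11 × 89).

φ(11) = 11 − 1 = 10.
φ(89) = 89 − 1 = 88.
Multiply: 10 · 88 = 880.

880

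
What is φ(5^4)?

φ(625) = 625 · (1 − 1/5)
       = 625 · 4/5 = 500.

500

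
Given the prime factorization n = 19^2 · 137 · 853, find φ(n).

39628224

φ(42186821) = 42186821 · (1 − 1/19) · (1 − 1/137) · (1 − 1/853)
       = 42186821 · 2085696/2220359 = 39628224.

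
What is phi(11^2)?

φ(121) = 121 · (1 − 1/11)
       = 121 · 10/11 = 110.

110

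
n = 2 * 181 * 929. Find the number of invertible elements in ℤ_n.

φ(2) = 2 − 1 = 1.
φ(181) = 181 − 1 = 180.
φ(929) = 929 − 1 = 928.
Since φ is multiplicative, φ(336298) = 1 · 180 · 928 = 167040.

167040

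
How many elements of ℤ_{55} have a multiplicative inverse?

40

55 = 5 · 11.
φ(55) = 55 · (1 − 1/5) · (1 − 1/11)
       = 55 · 40/55 = 40.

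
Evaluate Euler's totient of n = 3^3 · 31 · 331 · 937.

φ(259593039) = 259593039 · (1 − 1/3) · (1 − 1/31) · (1 − 1/331) · (1 − 1/937)
       = 259593039 · 18532800/28843671 = 166795200.

166795200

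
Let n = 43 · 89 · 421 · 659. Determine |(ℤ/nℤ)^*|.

φ(1061759053) = 1061759053 · (1 − 1/43) · (1 − 1/89) · (1 − 1/421) · (1 − 1/659)
       = 1061759053 · 1021426560/1061759053 = 1021426560.

1021426560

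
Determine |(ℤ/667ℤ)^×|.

Prime factorization: 667 = 23 · 29.
φ(667) = 667 · (1 − 1/23) · (1 − 1/29)
       = 667 · 616/667 = 616.

616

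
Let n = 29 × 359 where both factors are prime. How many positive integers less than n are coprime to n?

φ(29) = 29 − 1 = 28.
φ(359) = 359 − 1 = 358.
φ(10411) = 28 × 358 = 10024.

10024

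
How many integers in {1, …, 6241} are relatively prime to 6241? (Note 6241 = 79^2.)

φ(6241) = 6241 · (1 − 1/79)
       = 6241 · 78/79 = 6162.

6162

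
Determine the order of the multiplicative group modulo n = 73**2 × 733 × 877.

φ(3425699689) = 3425699689 · (1 − 1/73) · (1 − 1/733) · (1 − 1/877)
       = 3425699689 · 46168704/46927393 = 3370315392.

3370315392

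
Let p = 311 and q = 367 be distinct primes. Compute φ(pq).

113460

φ(311) = 311 − 1 = 310.
φ(367) = 367 − 1 = 366.
Since φ is multiplicative, φ(114137) = 310 · 366 = 113460.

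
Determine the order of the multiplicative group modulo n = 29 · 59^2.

95816

φ(29) = 29 − 1 = 28.
φ(59^2) = 59^1·(59−1) = 59·58 = 3422.
φ(100949) = 28 × 3422 = 95816.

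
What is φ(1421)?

1176

Prime factorization: 1421 = 7**2 · 29.
φ(1421) = 1421 · (1 − 1/7) · (1 − 1/29)
       = 1421 · 168/203 = 1176.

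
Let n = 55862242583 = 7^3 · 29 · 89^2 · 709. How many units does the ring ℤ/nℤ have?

φ(7^3) = 7^2·(7−1) = 49·6 = 294.
φ(29) = 29 − 1 = 28.
φ(89^2) = 89^2 − 89^1 = 7921 − 89 = 7832.
φ(709) = 709 − 1 = 708.
Multiply: 294 · 28 · 7832 · 708 = 45646900992.

45646900992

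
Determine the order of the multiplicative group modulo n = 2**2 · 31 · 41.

φ(5084) = 5084 · (1 − 1/2) · (1 − 1/31) · (1 − 1/41)
       = 5084 · 1200/2542 = 2400.

2400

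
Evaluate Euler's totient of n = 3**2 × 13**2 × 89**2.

φ(3^2) = 3^2 − 3^1 = 9 − 3 = 6.
φ(13^2) = 13^1·(13−1) = 13·12 = 156.
φ(89^2) = 89^2 − 89^1 = 7921 − 89 = 7832.
φ(12047841) = 6 × 156 × 7832 = 7330752.

7330752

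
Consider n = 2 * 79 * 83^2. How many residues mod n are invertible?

530868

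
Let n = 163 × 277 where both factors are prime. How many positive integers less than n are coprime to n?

φ(n) = (p − 1)(q − 1) = (163−1)(277−1) = 162·276 = 44712.

44712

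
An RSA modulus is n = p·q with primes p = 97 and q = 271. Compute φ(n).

φ(pq) = (p−1)(q−1) = 96 · 270 = 25920.

25920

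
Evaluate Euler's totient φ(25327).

22680

First factor: 25327 = 19 × 31 × 43.
φ(25327) = 25327 · (1 − 1/19) · (1 − 1/31) · (1 − 1/43)
       = 25327 · 22680/25327 = 22680.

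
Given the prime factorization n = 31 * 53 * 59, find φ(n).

φ(31) = 31 − 1 = 30.
φ(53) = 53 − 1 = 52.
φ(59) = 59 − 1 = 58.
Since φ is multiplicative, φ(96937) = 30 · 52 · 58 = 90480.

90480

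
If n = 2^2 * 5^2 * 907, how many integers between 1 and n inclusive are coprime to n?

36240

φ(2^2) = 2^1·(2−1) = 2·1 = 2.
φ(5^2) = 5^1·(5−1) = 5·4 = 20.
φ(907) = 907 − 1 = 906.
Since φ is multiplicative, φ(90700) = 2 · 20 · 906 = 36240.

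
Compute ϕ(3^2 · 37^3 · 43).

12419568

φ(19602711) = 19602711 · (1 − 1/3) · (1 − 1/37) · (1 − 1/43)
       = 19602711 · 3024/4773 = 12419568.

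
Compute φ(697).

640

First factor: 697 = 17 × 41.
φ(697) = 697 · (1 − 1/17) · (1 − 1/41)
       = 697 · 640/697 = 640.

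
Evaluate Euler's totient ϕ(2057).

1760

First factor: 2057 = 11^2 * 17.
φ(11^2) = 11^2 − 11^1 = 121 − 11 = 110.
φ(17) = 17 − 1 = 16.
Multiply: 110 · 16 = 1760.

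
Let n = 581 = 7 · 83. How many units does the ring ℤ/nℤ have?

492

φ(581) = 581 · (1 − 1/7) · (1 − 1/83)
       = 581 · 492/581 = 492.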